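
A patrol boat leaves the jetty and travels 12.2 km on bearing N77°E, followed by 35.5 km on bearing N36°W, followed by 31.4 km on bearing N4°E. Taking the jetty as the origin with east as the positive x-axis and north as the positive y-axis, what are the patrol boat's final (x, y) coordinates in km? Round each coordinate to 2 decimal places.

(-6.79, 62.79)

Leg 1 (N77°E, 12.2 km): east 12.2 sin 77° = 11.89, north 12.2 cos 77° = 2.74
Leg 2 (N36°W, 35.5 km): east 35.5 sin 324° = -20.87, north 35.5 cos 324° = 28.72
Leg 3 (N4°E, 31.4 km): east 31.4 sin 4° = 2.19, north 31.4 cos 4° = 31.32
Summing: -6.79 km east, 62.79 km north → (-6.79, 62.79).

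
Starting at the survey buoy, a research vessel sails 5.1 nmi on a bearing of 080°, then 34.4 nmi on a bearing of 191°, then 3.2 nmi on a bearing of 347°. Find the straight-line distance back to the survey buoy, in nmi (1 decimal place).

29.9 nmi

Leg 1 (080°, 5.1 nmi): east 5.1 sin 80° = 5.02, north 5.1 cos 80° = 0.89
Leg 2 (191°, 34.4 nmi): east 34.4 sin 191° = -6.56, north 34.4 cos 191° = -33.77
Leg 3 (347°, 3.2 nmi): east 3.2 sin 347° = -0.72, north 3.2 cos 347° = 3.12
Net: -2.26 east, -29.76 north. Distance = √((-2.26)² + (-29.76)²) = 29.850 nmi.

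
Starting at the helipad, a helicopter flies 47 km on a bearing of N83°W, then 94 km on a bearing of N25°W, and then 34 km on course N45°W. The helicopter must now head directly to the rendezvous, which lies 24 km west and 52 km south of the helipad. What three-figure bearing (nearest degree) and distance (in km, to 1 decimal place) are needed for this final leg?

Leg 1 (N83°W, 47 km): east 47 sin 277° = -46.65, north 47 cos 277° = 5.73
Leg 2 (N25°W, 94 km): east 94 sin 335° = -39.73, north 94 cos 335° = 85.19
Leg 3 (N45°W, 34 km): east 34 sin 315° = -24.04, north 34 cos 315° = 24.04
Current position: (-110.42, 114.96). Target: (-24, -52). Remaining: Δeast = 86.42, Δnorth = -166.96.
Bearing = atan2(86.42, -166.96) mod 360° = 152.63°; distance = √((86.42)² + (-166.96)²) = 188.001 km.

153°, 188.0 km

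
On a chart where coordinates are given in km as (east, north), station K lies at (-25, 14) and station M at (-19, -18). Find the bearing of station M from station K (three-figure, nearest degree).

Δeast = -19 − -25 = 6.00; Δnorth = -18 − 14 = -32.00.
Bearing = atan2(Δeast, Δnorth) mod 360° = 169.38° ≈ 169°.

169°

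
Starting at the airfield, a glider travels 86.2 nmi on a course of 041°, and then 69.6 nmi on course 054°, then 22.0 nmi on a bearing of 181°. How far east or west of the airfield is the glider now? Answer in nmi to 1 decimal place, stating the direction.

Leg 1 (041°, 86.2 nmi): east 86.2 sin 41° = 56.55, north 86.2 cos 41° = 65.06
Leg 2 (054°, 69.6 nmi): east 69.6 sin 54° = 56.31, north 69.6 cos 54° = 40.91
Leg 3 (181°, 22.0 nmi): east 22.0 sin 181° = -0.38, north 22.0 cos 181° = -22.00
Net east component: 112.48 nmi.

112.5 nmi east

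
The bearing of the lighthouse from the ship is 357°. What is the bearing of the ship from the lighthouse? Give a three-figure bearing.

Back-bearing = 357° − 180° = 177°.

177°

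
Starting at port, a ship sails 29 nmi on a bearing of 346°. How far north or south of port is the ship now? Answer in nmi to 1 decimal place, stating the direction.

Leg 1 (346°, 29 nmi): east 29 sin 346° = -7.02, north 29 cos 346° = 28.14
Net north component: 28.14 nmi.

28.1 nmi north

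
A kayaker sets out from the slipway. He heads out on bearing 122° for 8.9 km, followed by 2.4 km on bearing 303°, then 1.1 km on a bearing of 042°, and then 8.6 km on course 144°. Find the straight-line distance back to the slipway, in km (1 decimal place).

Leg 1 (122°, 8.9 km): east 8.9 sin 122° = 7.55, north 8.9 cos 122° = -4.72
Leg 2 (303°, 2.4 km): east 2.4 sin 303° = -2.01, north 2.4 cos 303° = 1.31
Leg 3 (042°, 1.1 km): east 1.1 sin 42° = 0.74, north 1.1 cos 42° = 0.82
Leg 4 (144°, 8.6 km): east 8.6 sin 144° = 5.05, north 8.6 cos 144° = -6.96
Net: 11.33 east, -9.55 north. Distance = √((11.33)² + (-9.55)²) = 14.814 km.

14.8 km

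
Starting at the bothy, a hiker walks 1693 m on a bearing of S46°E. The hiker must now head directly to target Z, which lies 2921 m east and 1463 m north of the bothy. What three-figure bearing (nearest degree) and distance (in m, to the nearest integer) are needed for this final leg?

Leg 1 (S46°E, 1693 m): east 1693 sin 134° = 1217.84, north 1693 cos 134° = -1176.06
Current position: (1217.84, -1176.06). Target: (2921, 1463). Remaining: Δeast = 1703.16, Δnorth = 2639.06.
Bearing = atan2(1703.16, 2639.06) mod 360° = 32.84°; distance = √((1703.16)² + (2639.06)²) = 3140.918 m.

033°, 3141 m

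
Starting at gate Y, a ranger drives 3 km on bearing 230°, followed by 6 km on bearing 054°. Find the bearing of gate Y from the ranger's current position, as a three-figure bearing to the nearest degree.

238°

Leg 1 (230°, 3 km): east 3 sin 230° = -2.30, north 3 cos 230° = -1.93
Leg 2 (054°, 6 km): east 6 sin 54° = 4.85, north 6 cos 54° = 3.53
Net displacement: 2.56 east, 1.60 north. Direction back to start is (-2.56, -1.60): bearing = atan2(-2.56, -1.60) mod 360° = 237.98° ≈ 238°.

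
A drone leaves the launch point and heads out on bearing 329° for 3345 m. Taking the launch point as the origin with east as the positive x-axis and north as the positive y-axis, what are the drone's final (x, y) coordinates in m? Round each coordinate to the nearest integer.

(-1723, 2867)

Leg 1 (329°, 3345 m): east 3345 sin 329° = -1722.80, north 3345 cos 329° = 2867.22
Summing: -1722.80 m east, 2867.22 m north → (-1723, 2867).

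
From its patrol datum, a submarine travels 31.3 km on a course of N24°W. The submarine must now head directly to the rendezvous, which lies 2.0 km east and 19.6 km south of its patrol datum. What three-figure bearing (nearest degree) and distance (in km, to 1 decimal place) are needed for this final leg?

163°, 50.4 km

Leg 1 (N24°W, 31.3 km): east 31.3 sin 336° = -12.73, north 31.3 cos 336° = 28.59
Current position: (-12.73, 28.59). Target: (2.0, -19.6). Remaining: Δeast = 14.73, Δnorth = -48.19.
Bearing = atan2(14.73, -48.19) mod 360° = 163.00°; distance = √((14.73)² + (-48.19)²) = 50.395 km.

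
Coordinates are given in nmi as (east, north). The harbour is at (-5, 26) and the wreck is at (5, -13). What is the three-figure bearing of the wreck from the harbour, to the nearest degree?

166°

Δeast = 5 − -5 = 10.00; Δnorth = -13 − 26 = -39.00.
Bearing = atan2(Δeast, Δnorth) mod 360° = 165.62° ≈ 166°.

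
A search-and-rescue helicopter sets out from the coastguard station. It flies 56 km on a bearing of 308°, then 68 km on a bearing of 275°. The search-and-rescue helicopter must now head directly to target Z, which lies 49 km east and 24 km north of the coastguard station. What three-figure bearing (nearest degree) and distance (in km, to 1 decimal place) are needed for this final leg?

096°, 161.7 km

Leg 1 (308°, 56 km): east 56 sin 308° = -44.13, north 56 cos 308° = 34.48
Leg 2 (275°, 68 km): east 68 sin 275° = -67.74, north 68 cos 275° = 5.93
Current position: (-111.87, 40.40). Target: (49, 24). Remaining: Δeast = 160.87, Δnorth = -16.40.
Bearing = atan2(160.87, -16.40) mod 360° = 95.82°; distance = √((160.87)² + (-16.40)²) = 161.704 km.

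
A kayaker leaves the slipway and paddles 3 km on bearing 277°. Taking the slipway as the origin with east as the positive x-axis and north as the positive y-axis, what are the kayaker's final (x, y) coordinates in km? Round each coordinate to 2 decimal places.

(-2.98, 0.37)

Leg 1 (277°, 3 km): east 3 sin 277° = -2.98, north 3 cos 277° = 0.37
Summing: -2.98 km east, 0.37 km north → (-2.98, 0.37).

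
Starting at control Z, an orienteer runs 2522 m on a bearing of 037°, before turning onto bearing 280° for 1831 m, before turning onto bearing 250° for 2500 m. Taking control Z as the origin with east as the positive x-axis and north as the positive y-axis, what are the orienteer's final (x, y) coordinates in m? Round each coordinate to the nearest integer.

(-2635, 1477)

Leg 1 (037°, 2522 m): east 2522 sin 37° = 1517.78, north 2522 cos 37° = 2014.16
Leg 2 (280°, 1831 m): east 1831 sin 280° = -1803.18, north 1831 cos 280° = 317.95
Leg 3 (250°, 2500 m): east 2500 sin 250° = -2349.23, north 2500 cos 250° = -855.05
Summing: -2634.64 m east, 1477.06 m north → (-2635, 1477).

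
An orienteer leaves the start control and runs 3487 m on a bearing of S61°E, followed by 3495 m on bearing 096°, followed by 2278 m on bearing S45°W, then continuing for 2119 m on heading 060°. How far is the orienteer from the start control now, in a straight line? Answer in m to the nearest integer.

Leg 1 (S61°E, 3487 m): east 3487 sin 119° = 3049.80, north 3487 cos 119° = -1690.53
Leg 2 (096°, 3495 m): east 3495 sin 96° = 3475.85, north 3495 cos 96° = -365.33
Leg 3 (S45°W, 2278 m): east 2278 sin 225° = -1610.79, north 2278 cos 225° = -1610.79
Leg 4 (060°, 2119 m): east 2119 sin 60° = 1835.11, north 2119 cos 60° = 1059.50
Net: 6749.97 east, -2607.15 north. Distance = √((6749.97)² + (-2607.15)²) = 7235.975 m.

7236 m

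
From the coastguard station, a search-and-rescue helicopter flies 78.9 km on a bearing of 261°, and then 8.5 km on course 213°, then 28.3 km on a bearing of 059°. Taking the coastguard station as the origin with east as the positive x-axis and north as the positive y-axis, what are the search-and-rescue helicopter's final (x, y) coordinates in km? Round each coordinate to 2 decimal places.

Leg 1 (261°, 78.9 km): east 78.9 sin 261° = -77.93, north 78.9 cos 261° = -12.34
Leg 2 (213°, 8.5 km): east 8.5 sin 213° = -4.63, north 8.5 cos 213° = -7.13
Leg 3 (059°, 28.3 km): east 28.3 sin 59° = 24.26, north 28.3 cos 59° = 14.58
Summing: -58.30 km east, -4.90 km north → (-58.30, -4.90).

(-58.30, -4.90)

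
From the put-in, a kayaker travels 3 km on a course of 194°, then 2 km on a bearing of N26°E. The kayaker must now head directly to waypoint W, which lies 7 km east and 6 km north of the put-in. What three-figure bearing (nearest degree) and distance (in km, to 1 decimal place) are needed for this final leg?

Leg 1 (194°, 3 km): east 3 sin 194° = -0.73, north 3 cos 194° = -2.91
Leg 2 (N26°E, 2 km): east 2 sin 26° = 0.88, north 2 cos 26° = 1.80
Current position: (0.15, -1.11). Target: (7, 6). Remaining: Δeast = 6.85, Δnorth = 7.11.
Bearing = atan2(6.85, 7.11) mod 360° = 43.92°; distance = √((6.85)² + (7.11)²) = 9.875 km.

044°, 9.9 km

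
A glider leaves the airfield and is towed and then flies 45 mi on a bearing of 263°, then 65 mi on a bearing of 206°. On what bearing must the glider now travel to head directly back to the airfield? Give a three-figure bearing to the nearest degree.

049°

Leg 1 (263°, 45 mi): east 45 sin 263° = -44.66, north 45 cos 263° = -5.48
Leg 2 (206°, 65 mi): east 65 sin 206° = -28.49, north 65 cos 206° = -58.42
Net displacement: -73.16 east, -63.91 north. Direction back to start is (73.16, 63.91): bearing = atan2(73.16, 63.91) mod 360° = 48.86° ≈ 049°.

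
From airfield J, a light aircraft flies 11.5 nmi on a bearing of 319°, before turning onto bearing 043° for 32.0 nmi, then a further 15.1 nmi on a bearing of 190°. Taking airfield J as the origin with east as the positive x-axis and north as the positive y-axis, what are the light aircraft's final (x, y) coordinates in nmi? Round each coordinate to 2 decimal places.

(11.66, 17.21)

Leg 1 (319°, 11.5 nmi): east 11.5 sin 319° = -7.54, north 11.5 cos 319° = 8.68
Leg 2 (043°, 32.0 nmi): east 32.0 sin 43° = 21.82, north 32.0 cos 43° = 23.40
Leg 3 (190°, 15.1 nmi): east 15.1 sin 190° = -2.62, north 15.1 cos 190° = -14.87
Summing: 11.66 nmi east, 17.21 nmi north → (11.66, 17.21).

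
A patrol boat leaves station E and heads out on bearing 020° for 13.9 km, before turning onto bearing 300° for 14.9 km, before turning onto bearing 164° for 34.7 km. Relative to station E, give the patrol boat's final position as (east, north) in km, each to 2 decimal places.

(1.41, -12.84)

Leg 1 (020°, 13.9 km): east 13.9 sin 20° = 4.75, north 13.9 cos 20° = 13.06
Leg 2 (300°, 14.9 km): east 14.9 sin 300° = -12.90, north 14.9 cos 300° = 7.45
Leg 3 (164°, 34.7 km): east 34.7 sin 164° = 9.56, north 34.7 cos 164° = -33.36
Summing: 1.41 km east, -12.84 km north → (1.41, -12.84).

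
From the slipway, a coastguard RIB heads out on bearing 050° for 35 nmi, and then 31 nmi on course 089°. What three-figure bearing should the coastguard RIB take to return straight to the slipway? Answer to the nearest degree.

Leg 1 (050°, 35 nmi): east 35 sin 50° = 26.81, north 35 cos 50° = 22.50
Leg 2 (089°, 31 nmi): east 31 sin 89° = 31.00, north 31 cos 89° = 0.54
Net displacement: 57.81 east, 23.04 north. Direction back to start is (-57.81, -23.04): bearing = atan2(-57.81, -23.04) mod 360° = 248.27° ≈ 248°.

248°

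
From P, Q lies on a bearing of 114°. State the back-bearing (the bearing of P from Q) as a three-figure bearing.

Back-bearing = 114° + 180° = 294°.

294°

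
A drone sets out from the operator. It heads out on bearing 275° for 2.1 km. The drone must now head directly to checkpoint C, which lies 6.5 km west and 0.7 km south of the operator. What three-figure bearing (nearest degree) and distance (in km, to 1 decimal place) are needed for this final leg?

259°, 4.5 km

Leg 1 (275°, 2.1 km): east 2.1 sin 275° = -2.09, north 2.1 cos 275° = 0.18
Current position: (-2.09, 0.18). Target: (-6.5, -0.7). Remaining: Δeast = -4.41, Δnorth = -0.88.
Bearing = atan2(-4.41, -0.88) mod 360° = 258.67°; distance = √((-4.41)² + (-0.88)²) = 4.496 km.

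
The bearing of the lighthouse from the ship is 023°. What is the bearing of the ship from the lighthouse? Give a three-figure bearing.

203°

Back-bearing = 023° + 180° = 203°.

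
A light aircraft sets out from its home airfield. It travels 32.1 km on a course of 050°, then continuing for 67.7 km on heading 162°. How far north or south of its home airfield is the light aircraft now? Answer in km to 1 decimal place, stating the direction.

43.8 km south

Leg 1 (050°, 32.1 km): east 32.1 sin 50° = 24.59, north 32.1 cos 50° = 20.63
Leg 2 (162°, 67.7 km): east 67.7 sin 162° = 20.92, north 67.7 cos 162° = -64.39
Net north component: -43.75 km.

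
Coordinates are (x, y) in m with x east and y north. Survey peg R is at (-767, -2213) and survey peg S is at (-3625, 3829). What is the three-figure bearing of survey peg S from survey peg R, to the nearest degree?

Δeast = -3625 − -767 = -2858.00; Δnorth = 3829 − -2213 = 6042.00.
Bearing = atan2(Δeast, Δnorth) mod 360° = 334.68° ≈ 335°.

335°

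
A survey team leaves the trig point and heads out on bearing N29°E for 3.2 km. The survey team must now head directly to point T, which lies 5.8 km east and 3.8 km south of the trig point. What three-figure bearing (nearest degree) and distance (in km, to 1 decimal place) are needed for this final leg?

147°, 7.8 km

Leg 1 (N29°E, 3.2 km): east 3.2 sin 29° = 1.55, north 3.2 cos 29° = 2.80
Current position: (1.55, 2.80). Target: (5.8, -3.8). Remaining: Δeast = 4.25, Δnorth = -6.60.
Bearing = atan2(4.25, -6.60) mod 360° = 147.22°; distance = √((4.25)² + (-6.60)²) = 7.848 km.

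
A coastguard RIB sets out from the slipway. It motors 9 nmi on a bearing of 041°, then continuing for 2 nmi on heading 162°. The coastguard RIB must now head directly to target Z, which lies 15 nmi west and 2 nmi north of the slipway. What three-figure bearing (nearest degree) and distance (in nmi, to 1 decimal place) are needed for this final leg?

262°, 21.7 nmi

Leg 1 (041°, 9 nmi): east 9 sin 41° = 5.90, north 9 cos 41° = 6.79
Leg 2 (162°, 2 nmi): east 2 sin 162° = 0.62, north 2 cos 162° = -1.90
Current position: (6.52, 4.89). Target: (-15, 2). Remaining: Δeast = -21.52, Δnorth = -2.89.
Bearing = atan2(-21.52, -2.89) mod 360° = 262.35°; distance = √((-21.52)² + (-2.89)²) = 21.716 nmi.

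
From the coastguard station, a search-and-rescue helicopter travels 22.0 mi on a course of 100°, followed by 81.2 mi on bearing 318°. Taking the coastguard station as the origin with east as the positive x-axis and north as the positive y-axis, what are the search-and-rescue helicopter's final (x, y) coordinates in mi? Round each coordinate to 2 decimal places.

(-32.67, 56.52)

Leg 1 (100°, 22.0 mi): east 22.0 sin 100° = 21.67, north 22.0 cos 100° = -3.82
Leg 2 (318°, 81.2 mi): east 81.2 sin 318° = -54.33, north 81.2 cos 318° = 60.34
Summing: -32.67 mi east, 56.52 mi north → (-32.67, 56.52).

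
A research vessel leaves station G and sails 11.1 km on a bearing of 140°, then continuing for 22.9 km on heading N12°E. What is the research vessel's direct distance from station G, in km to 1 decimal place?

Leg 1 (140°, 11.1 km): east 11.1 sin 140° = 7.13, north 11.1 cos 140° = -8.50
Leg 2 (N12°E, 22.9 km): east 22.9 sin 12° = 4.76, north 22.9 cos 12° = 22.40
Net: 11.90 east, 13.90 north. Distance = √((11.90)² + (13.90)²) = 18.293 km.

18.3 km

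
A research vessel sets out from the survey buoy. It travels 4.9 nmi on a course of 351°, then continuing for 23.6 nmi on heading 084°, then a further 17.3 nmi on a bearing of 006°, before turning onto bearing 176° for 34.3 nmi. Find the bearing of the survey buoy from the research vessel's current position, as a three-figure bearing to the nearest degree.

Leg 1 (351°, 4.9 nmi): east 4.9 sin 351° = -0.77, north 4.9 cos 351° = 4.84
Leg 2 (084°, 23.6 nmi): east 23.6 sin 84° = 23.47, north 23.6 cos 84° = 2.47
Leg 3 (006°, 17.3 nmi): east 17.3 sin 6° = 1.81, north 17.3 cos 6° = 17.21
Leg 4 (176°, 34.3 nmi): east 34.3 sin 176° = 2.39, north 34.3 cos 176° = -34.22
Net displacement: 26.91 east, -9.70 north. Direction back to start is (-26.91, 9.70): bearing = atan2(-26.91, 9.70) mod 360° = 289.83° ≈ 290°.

290°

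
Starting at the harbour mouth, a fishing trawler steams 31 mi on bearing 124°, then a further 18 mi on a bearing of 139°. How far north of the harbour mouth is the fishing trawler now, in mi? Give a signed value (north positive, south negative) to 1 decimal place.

Leg 1 (124°, 31 mi): east 31 sin 124° = 25.70, north 31 cos 124° = -17.33
Leg 2 (139°, 18 mi): east 18 sin 139° = 11.81, north 18 cos 139° = -13.58
Net north component: -30.92 mi.

-30.9 mi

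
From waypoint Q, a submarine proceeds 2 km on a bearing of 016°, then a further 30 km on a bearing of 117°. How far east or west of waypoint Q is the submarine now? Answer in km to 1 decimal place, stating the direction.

27.3 km east

Leg 1 (016°, 2 km): east 2 sin 16° = 0.55, north 2 cos 16° = 1.92
Leg 2 (117°, 30 km): east 30 sin 117° = 26.73, north 30 cos 117° = -13.62
Net east component: 27.28 km.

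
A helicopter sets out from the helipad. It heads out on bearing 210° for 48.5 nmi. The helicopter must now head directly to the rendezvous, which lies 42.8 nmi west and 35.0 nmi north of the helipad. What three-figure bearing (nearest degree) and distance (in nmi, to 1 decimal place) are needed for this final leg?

346°, 79.2 nmi

Leg 1 (210°, 48.5 nmi): east 48.5 sin 210° = -24.25, north 48.5 cos 210° = -42.00
Current position: (-24.25, -42.00). Target: (-42.8, 35.0). Remaining: Δeast = -18.55, Δnorth = 77.00.
Bearing = atan2(-18.55, 77.00) mod 360° = 346.46°; distance = √((-18.55)² + (77.00)²) = 79.205 nmi.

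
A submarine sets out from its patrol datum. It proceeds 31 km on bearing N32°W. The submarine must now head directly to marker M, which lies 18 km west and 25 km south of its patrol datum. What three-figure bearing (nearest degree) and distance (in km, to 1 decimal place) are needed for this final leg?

182°, 51.3 km

Leg 1 (N32°W, 31 km): east 31 sin 328° = -16.43, north 31 cos 328° = 26.29
Current position: (-16.43, 26.29). Target: (-18, -25). Remaining: Δeast = -1.57, Δnorth = -51.29.
Bearing = atan2(-1.57, -51.29) mod 360° = 181.76°; distance = √((-1.57)² + (-51.29)²) = 51.314 km.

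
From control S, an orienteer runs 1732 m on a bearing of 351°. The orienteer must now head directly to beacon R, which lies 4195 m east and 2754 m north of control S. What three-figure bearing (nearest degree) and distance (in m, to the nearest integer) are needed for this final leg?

Leg 1 (351°, 1732 m): east 1732 sin 351° = -270.94, north 1732 cos 351° = 1710.68
Current position: (-270.94, 1710.68). Target: (4195, 2754). Remaining: Δeast = 4465.94, Δnorth = 1043.32.
Bearing = atan2(4465.94, 1043.32) mod 360° = 76.85°; distance = √((4465.94)² + (1043.32)²) = 4586.195 m.

077°, 4586 m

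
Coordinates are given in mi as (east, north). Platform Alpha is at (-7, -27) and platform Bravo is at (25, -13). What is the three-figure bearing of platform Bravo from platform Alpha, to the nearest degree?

066°

Δeast = 25 − -7 = 32.00; Δnorth = -13 − -27 = 14.00.
Bearing = atan2(Δeast, Δnorth) mod 360° = 66.37° ≈ 066°.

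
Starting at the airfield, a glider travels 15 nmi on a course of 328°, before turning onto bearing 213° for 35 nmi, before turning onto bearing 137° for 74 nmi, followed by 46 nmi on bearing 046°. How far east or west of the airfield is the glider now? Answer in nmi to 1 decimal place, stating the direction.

Leg 1 (328°, 15 nmi): east 15 sin 328° = -7.95, north 15 cos 328° = 12.72
Leg 2 (213°, 35 nmi): east 35 sin 213° = -19.06, north 35 cos 213° = -29.35
Leg 3 (137°, 74 nmi): east 74 sin 137° = 50.47, north 74 cos 137° = -54.12
Leg 4 (046°, 46 nmi): east 46 sin 46° = 33.09, north 46 cos 46° = 31.95
Net east component: 56.55 nmi.

56.5 nmi east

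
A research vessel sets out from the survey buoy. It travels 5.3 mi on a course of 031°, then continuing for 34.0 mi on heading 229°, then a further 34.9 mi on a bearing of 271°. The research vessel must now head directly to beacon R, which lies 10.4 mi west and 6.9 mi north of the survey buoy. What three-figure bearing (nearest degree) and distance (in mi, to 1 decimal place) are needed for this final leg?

063°, 53.2 mi

Leg 1 (031°, 5.3 mi): east 5.3 sin 31° = 2.73, north 5.3 cos 31° = 4.54
Leg 2 (229°, 34.0 mi): east 34.0 sin 229° = -25.66, north 34.0 cos 229° = -22.31
Leg 3 (271°, 34.9 mi): east 34.9 sin 271° = -34.89, north 34.9 cos 271° = 0.61
Current position: (-57.83, -17.15). Target: (-10.4, 6.9). Remaining: Δeast = 47.43, Δnorth = 24.05.
Bearing = atan2(47.43, 24.05) mod 360° = 63.11°; distance = √((47.43)² + (24.05)²) = 53.176 mi.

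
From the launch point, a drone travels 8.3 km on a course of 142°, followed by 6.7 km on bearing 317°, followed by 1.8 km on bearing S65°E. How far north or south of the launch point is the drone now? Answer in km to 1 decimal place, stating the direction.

Leg 1 (142°, 8.3 km): east 8.3 sin 142° = 5.11, north 8.3 cos 142° = -6.54
Leg 2 (317°, 6.7 km): east 6.7 sin 317° = -4.57, north 6.7 cos 317° = 4.90
Leg 3 (S65°E, 1.8 km): east 1.8 sin 115° = 1.63, north 1.8 cos 115° = -0.76
Net north component: -2.40 km.

2.4 km south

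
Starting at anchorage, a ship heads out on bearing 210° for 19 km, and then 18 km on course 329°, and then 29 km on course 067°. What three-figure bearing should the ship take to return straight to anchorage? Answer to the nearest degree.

218°

Leg 1 (210°, 19 km): east 19 sin 210° = -9.50, north 19 cos 210° = -16.45
Leg 2 (329°, 18 km): east 18 sin 329° = -9.27, north 18 cos 329° = 15.43
Leg 3 (067°, 29 km): east 29 sin 67° = 26.69, north 29 cos 67° = 11.33
Net displacement: 7.92 east, 10.31 north. Direction back to start is (-7.92, -10.31): bearing = atan2(-7.92, -10.31) mod 360° = 217.56° ≈ 218°.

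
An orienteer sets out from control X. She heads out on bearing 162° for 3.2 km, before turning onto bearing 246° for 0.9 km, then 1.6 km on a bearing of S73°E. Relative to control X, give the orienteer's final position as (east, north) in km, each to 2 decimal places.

Leg 1 (162°, 3.2 km): east 3.2 sin 162° = 0.99, north 3.2 cos 162° = -3.04
Leg 2 (246°, 0.9 km): east 0.9 sin 246° = -0.82, north 0.9 cos 246° = -0.37
Leg 3 (S73°E, 1.6 km): east 1.6 sin 107° = 1.53, north 1.6 cos 107° = -0.47
Summing: 1.70 km east, -3.88 km north → (1.70, -3.88).

(1.70, -3.88)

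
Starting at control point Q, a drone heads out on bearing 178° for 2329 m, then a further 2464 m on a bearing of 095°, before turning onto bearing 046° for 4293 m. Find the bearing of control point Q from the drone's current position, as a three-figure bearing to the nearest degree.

266°

Leg 1 (178°, 2329 m): east 2329 sin 178° = 81.28, north 2329 cos 178° = -2327.58
Leg 2 (095°, 2464 m): east 2464 sin 95° = 2454.62, north 2464 cos 95° = -214.75
Leg 3 (046°, 4293 m): east 4293 sin 46° = 3088.13, north 4293 cos 46° = 2982.17
Net displacement: 5624.03 east, 439.84 north. Direction back to start is (-5624.03, -439.84): bearing = atan2(-5624.03, -439.84) mod 360° = 265.53° ≈ 266°.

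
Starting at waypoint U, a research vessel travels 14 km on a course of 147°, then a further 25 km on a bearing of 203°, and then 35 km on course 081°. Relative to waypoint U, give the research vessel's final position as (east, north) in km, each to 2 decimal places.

Leg 1 (147°, 14 km): east 14 sin 147° = 7.62, north 14 cos 147° = -11.74
Leg 2 (203°, 25 km): east 25 sin 203° = -9.77, north 25 cos 203° = -23.01
Leg 3 (081°, 35 km): east 35 sin 81° = 34.57, north 35 cos 81° = 5.48
Summing: 32.43 km east, -29.28 km north → (32.43, -29.28).

(32.43, -29.28)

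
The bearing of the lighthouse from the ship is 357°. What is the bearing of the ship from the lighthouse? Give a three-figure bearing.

177°

Back-bearing = 357° − 180° = 177°.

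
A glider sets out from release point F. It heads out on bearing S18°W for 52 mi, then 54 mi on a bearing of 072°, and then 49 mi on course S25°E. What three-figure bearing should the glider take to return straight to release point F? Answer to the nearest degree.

Leg 1 (S18°W, 52 mi): east 52 sin 198° = -16.07, north 52 cos 198° = -49.45
Leg 2 (072°, 54 mi): east 54 sin 72° = 51.36, north 54 cos 72° = 16.69
Leg 3 (S25°E, 49 mi): east 49 sin 155° = 20.71, north 49 cos 155° = -44.41
Net displacement: 56.00 east, -77.18 north. Direction back to start is (-56.00, 77.18): bearing = atan2(-56.00, 77.18) mod 360° = 324.04° ≈ 324°.

324°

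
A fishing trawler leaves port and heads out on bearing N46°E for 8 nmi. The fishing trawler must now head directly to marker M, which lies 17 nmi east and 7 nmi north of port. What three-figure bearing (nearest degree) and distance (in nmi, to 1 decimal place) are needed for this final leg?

083°, 11.3 nmi

Leg 1 (N46°E, 8 nmi): east 8 sin 46° = 5.75, north 8 cos 46° = 5.56
Current position: (5.75, 5.56). Target: (17, 7). Remaining: Δeast = 11.25, Δnorth = 1.44.
Bearing = atan2(11.25, 1.44) mod 360° = 82.69°; distance = √((11.25)² + (1.44)²) = 11.337 nmi.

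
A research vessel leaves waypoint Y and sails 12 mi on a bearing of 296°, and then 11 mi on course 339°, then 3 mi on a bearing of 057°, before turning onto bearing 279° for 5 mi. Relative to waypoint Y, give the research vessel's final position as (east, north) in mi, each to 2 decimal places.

Leg 1 (296°, 12 mi): east 12 sin 296° = -10.79, north 12 cos 296° = 5.26
Leg 2 (339°, 11 mi): east 11 sin 339° = -3.94, north 11 cos 339° = 10.27
Leg 3 (057°, 3 mi): east 3 sin 57° = 2.52, north 3 cos 57° = 1.63
Leg 4 (279°, 5 mi): east 5 sin 279° = -4.94, north 5 cos 279° = 0.78
Summing: -17.15 mi east, 17.95 mi north → (-17.15, 17.95).

(-17.15, 17.95)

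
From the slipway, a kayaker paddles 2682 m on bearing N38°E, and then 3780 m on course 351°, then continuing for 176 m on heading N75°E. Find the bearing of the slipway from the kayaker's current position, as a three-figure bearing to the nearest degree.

192°

Leg 1 (N38°E, 2682 m): east 2682 sin 38° = 1651.20, north 2682 cos 38° = 2113.44
Leg 2 (351°, 3780 m): east 3780 sin 351° = -591.32, north 3780 cos 351° = 3733.46
Leg 3 (N75°E, 176 m): east 176 sin 75° = 170.00, north 176 cos 75° = 45.55
Net displacement: 1229.88 east, 5892.46 north. Direction back to start is (-1229.88, -5892.46): bearing = atan2(-1229.88, -5892.46) mod 360° = 191.79° ≈ 192°.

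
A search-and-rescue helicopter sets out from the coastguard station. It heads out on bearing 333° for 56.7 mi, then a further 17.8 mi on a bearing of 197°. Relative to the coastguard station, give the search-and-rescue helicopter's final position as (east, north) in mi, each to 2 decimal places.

Leg 1 (333°, 56.7 mi): east 56.7 sin 333° = -25.74, north 56.7 cos 333° = 50.52
Leg 2 (197°, 17.8 mi): east 17.8 sin 197° = -5.20, north 17.8 cos 197° = -17.02
Summing: -30.95 mi east, 33.50 mi north → (-30.95, 33.50).

(-30.95, 33.50)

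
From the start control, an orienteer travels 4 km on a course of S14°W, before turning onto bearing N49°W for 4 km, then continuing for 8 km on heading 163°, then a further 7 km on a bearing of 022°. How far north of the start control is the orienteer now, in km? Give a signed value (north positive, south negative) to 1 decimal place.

-2.4 km

Leg 1 (S14°W, 4 km): east 4 sin 194° = -0.97, north 4 cos 194° = -3.88
Leg 2 (N49°W, 4 km): east 4 sin 311° = -3.02, north 4 cos 311° = 2.62
Leg 3 (163°, 8 km): east 8 sin 163° = 2.34, north 8 cos 163° = -7.65
Leg 4 (022°, 7 km): east 7 sin 22° = 2.62, north 7 cos 22° = 6.49
Net north component: -2.42 km.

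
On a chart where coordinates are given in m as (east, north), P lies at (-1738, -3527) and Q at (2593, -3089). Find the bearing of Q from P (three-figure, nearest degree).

Δeast = 2593 − -1738 = 4331.00; Δnorth = -3089 − -3527 = 438.00.
Bearing = atan2(Δeast, Δnorth) mod 360° = 84.23° ≈ 084°.

084°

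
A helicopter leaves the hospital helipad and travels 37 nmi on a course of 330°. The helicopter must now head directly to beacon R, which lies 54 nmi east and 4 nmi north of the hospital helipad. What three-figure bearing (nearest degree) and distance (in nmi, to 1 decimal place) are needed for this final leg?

Leg 1 (330°, 37 nmi): east 37 sin 330° = -18.50, north 37 cos 330° = 32.04
Current position: (-18.50, 32.04). Target: (54, 4). Remaining: Δeast = 72.50, Δnorth = -28.04.
Bearing = atan2(72.50, -28.04) mod 360° = 111.15°; distance = √((72.50)² + (-28.04)²) = 77.735 nmi.

111°, 77.7 nmi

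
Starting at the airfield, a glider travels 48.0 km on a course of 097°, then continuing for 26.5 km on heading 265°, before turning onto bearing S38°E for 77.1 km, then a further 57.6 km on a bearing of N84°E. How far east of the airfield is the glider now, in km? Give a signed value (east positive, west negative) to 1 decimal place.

126.0 km

Leg 1 (097°, 48.0 km): east 48.0 sin 97° = 47.64, north 48.0 cos 97° = -5.85
Leg 2 (265°, 26.5 km): east 26.5 sin 265° = -26.40, north 26.5 cos 265° = -2.31
Leg 3 (S38°E, 77.1 km): east 77.1 sin 142° = 47.47, north 77.1 cos 142° = -60.76
Leg 4 (N84°E, 57.6 km): east 57.6 sin 84° = 57.28, north 57.6 cos 84° = 6.02
Net east component: 126.00 km.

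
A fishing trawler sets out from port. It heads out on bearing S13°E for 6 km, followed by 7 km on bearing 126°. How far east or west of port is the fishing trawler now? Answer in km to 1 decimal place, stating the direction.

Leg 1 (S13°E, 6 km): east 6 sin 167° = 1.35, north 6 cos 167° = -5.85
Leg 2 (126°, 7 km): east 7 sin 126° = 5.66, north 7 cos 126° = -4.11
Net east component: 7.01 km.

7.0 km east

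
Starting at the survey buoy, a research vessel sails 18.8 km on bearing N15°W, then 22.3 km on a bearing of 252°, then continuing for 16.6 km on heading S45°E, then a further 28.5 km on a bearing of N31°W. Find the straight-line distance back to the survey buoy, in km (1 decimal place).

37.6 km

Leg 1 (N15°W, 18.8 km): east 18.8 sin 345° = -4.87, north 18.8 cos 345° = 18.16
Leg 2 (252°, 22.3 km): east 22.3 sin 252° = -21.21, north 22.3 cos 252° = -6.89
Leg 3 (S45°E, 16.6 km): east 16.6 sin 135° = 11.74, north 16.6 cos 135° = -11.74
Leg 4 (N31°W, 28.5 km): east 28.5 sin 329° = -14.68, north 28.5 cos 329° = 24.43
Net: -29.01 east, 23.96 north. Distance = √((-29.01)² + (23.96)²) = 37.629 km.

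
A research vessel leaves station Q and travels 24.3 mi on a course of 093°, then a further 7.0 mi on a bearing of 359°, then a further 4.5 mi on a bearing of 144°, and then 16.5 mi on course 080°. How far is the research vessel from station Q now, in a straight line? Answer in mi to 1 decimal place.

43.3 mi

Leg 1 (093°, 24.3 mi): east 24.3 sin 93° = 24.27, north 24.3 cos 93° = -1.27
Leg 2 (359°, 7.0 mi): east 7.0 sin 359° = -0.12, north 7.0 cos 359° = 7.00
Leg 3 (144°, 4.5 mi): east 4.5 sin 144° = 2.65, north 4.5 cos 144° = -3.64
Leg 4 (080°, 16.5 mi): east 16.5 sin 80° = 16.25, north 16.5 cos 80° = 2.87
Net: 43.04 east, 4.95 north. Distance = √((43.04)² + (4.95)²) = 43.323 mi.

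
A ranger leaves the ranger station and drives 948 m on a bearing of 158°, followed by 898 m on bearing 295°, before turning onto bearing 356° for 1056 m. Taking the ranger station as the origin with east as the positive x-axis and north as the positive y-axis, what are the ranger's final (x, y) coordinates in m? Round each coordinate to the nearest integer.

(-532, 554)

Leg 1 (158°, 948 m): east 948 sin 158° = 355.13, north 948 cos 158° = -878.97
Leg 2 (295°, 898 m): east 898 sin 295° = -813.86, north 898 cos 295° = 379.51
Leg 3 (356°, 1056 m): east 1056 sin 356° = -73.66, north 1056 cos 356° = 1053.43
Summing: -532.40 m east, 553.97 m north → (-532, 554).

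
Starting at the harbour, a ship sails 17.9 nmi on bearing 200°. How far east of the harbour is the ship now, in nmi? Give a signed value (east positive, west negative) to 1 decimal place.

-6.1 nmi

Leg 1 (200°, 17.9 nmi): east 17.9 sin 200° = -6.12, north 17.9 cos 200° = -16.82
Net east component: -6.12 nmi.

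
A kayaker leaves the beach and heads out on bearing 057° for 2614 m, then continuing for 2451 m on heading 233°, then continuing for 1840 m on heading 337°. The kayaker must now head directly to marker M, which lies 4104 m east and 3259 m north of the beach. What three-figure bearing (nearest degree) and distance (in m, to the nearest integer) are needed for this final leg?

071°, 4865 m

Leg 1 (057°, 2614 m): east 2614 sin 57° = 2192.28, north 2614 cos 57° = 1423.69
Leg 2 (233°, 2451 m): east 2451 sin 233° = -1957.46, north 2451 cos 233° = -1475.05
Leg 3 (337°, 1840 m): east 1840 sin 337° = -718.95, north 1840 cos 337° = 1693.73
Current position: (-484.12, 1642.37). Target: (4104, 3259). Remaining: Δeast = 4588.12, Δnorth = 1616.63.
Bearing = atan2(4588.12, 1616.63) mod 360° = 70.59°; distance = √((4588.12)² + (1616.63)²) = 4864.598 m.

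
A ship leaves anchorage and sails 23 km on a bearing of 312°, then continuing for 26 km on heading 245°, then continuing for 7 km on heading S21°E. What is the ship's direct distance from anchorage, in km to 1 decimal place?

Leg 1 (312°, 23 km): east 23 sin 312° = -17.09, north 23 cos 312° = 15.39
Leg 2 (245°, 26 km): east 26 sin 245° = -23.56, north 26 cos 245° = -10.99
Leg 3 (S21°E, 7 km): east 7 sin 159° = 2.51, north 7 cos 159° = -6.54
Net: -38.15 east, -2.13 north. Distance = √((-38.15)² + (-2.13)²) = 38.207 km.

38.2 km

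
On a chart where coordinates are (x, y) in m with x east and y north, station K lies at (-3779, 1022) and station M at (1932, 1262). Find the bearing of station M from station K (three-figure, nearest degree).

Δeast = 1932 − -3779 = 5711.00; Δnorth = 1262 − 1022 = 240.00.
Bearing = atan2(Δeast, Δnorth) mod 360° = 87.59° ≈ 088°.

088°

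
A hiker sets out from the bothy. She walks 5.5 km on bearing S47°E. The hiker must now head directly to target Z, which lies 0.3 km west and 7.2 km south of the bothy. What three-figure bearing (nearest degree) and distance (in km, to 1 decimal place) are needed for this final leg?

Leg 1 (S47°E, 5.5 km): east 5.5 sin 133° = 4.02, north 5.5 cos 133° = -3.75
Current position: (4.02, -3.75). Target: (-0.3, -7.2). Remaining: Δeast = -4.32, Δnorth = -3.45.
Bearing = atan2(-4.32, -3.45) mod 360° = 231.41°; distance = √((-4.32)² + (-3.45)²) = 5.530 km.

231°, 5.5 km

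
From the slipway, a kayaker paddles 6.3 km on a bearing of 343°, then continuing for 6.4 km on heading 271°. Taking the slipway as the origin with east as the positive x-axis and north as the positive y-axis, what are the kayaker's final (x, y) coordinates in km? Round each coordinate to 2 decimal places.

(-8.24, 6.14)

Leg 1 (343°, 6.3 km): east 6.3 sin 343° = -1.84, north 6.3 cos 343° = 6.02
Leg 2 (271°, 6.4 km): east 6.4 sin 271° = -6.40, north 6.4 cos 271° = 0.11
Summing: -8.24 km east, 6.14 km north → (-8.24, 6.14).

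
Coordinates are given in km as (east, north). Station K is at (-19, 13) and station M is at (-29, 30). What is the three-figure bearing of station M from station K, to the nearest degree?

Δeast = -29 − -19 = -10.00; Δnorth = 30 − 13 = 17.00.
Bearing = atan2(Δeast, Δnorth) mod 360° = 329.53° ≈ 330°.

330°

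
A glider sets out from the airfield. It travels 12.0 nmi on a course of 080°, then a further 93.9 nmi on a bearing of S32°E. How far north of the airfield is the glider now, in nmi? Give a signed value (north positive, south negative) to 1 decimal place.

Leg 1 (080°, 12.0 nmi): east 12.0 sin 80° = 11.82, north 12.0 cos 80° = 2.08
Leg 2 (S32°E, 93.9 nmi): east 93.9 sin 148° = 49.76, north 93.9 cos 148° = -79.63
Net north component: -77.55 nmi.

-77.5 nmi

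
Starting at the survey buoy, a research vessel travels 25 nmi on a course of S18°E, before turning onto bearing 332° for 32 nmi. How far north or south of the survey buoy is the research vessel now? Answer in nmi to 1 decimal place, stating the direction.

Leg 1 (S18°E, 25 nmi): east 25 sin 162° = 7.73, north 25 cos 162° = -23.78
Leg 2 (332°, 32 nmi): east 32 sin 332° = -15.02, north 32 cos 332° = 28.25
Net north component: 4.48 nmi.

4.5 nmi north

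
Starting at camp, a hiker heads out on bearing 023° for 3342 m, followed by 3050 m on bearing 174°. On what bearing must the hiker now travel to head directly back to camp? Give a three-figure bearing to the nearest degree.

Leg 1 (023°, 3342 m): east 3342 sin 23° = 1305.82, north 3342 cos 23° = 3076.33
Leg 2 (174°, 3050 m): east 3050 sin 174° = 318.81, north 3050 cos 174° = -3033.29
Net displacement: 1624.64 east, 43.04 north. Direction back to start is (-1624.64, -43.04): bearing = atan2(-1624.64, -43.04) mod 360° = 268.48° ≈ 268°.

268°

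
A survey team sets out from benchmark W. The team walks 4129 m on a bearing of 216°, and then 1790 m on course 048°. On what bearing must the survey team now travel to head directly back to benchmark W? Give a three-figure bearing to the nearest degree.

027°

Leg 1 (216°, 4129 m): east 4129 sin 216° = -2426.97, north 4129 cos 216° = -3340.43
Leg 2 (048°, 1790 m): east 1790 sin 48° = 1330.23, north 1790 cos 48° = 1197.74
Net displacement: -1096.74 east, -2142.69 north. Direction back to start is (1096.74, 2142.69): bearing = atan2(1096.74, 2142.69) mod 360° = 27.11° ≈ 027°.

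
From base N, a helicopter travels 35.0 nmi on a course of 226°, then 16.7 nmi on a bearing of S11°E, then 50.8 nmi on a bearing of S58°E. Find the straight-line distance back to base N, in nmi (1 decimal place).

Leg 1 (226°, 35.0 nmi): east 35.0 sin 226° = -25.18, north 35.0 cos 226° = -24.31
Leg 2 (S11°E, 16.7 nmi): east 16.7 sin 169° = 3.19, north 16.7 cos 169° = -16.39
Leg 3 (S58°E, 50.8 nmi): east 50.8 sin 122° = 43.08, north 50.8 cos 122° = -26.92
Net: 21.09 east, -67.63 north. Distance = √((21.09)² + (-67.63)²) = 70.839 nmi.

70.8 nmi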